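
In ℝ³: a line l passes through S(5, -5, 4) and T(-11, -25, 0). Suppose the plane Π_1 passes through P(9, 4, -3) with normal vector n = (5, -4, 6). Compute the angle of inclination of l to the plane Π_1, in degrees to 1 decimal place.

A direction vector for l is T − S = (-16, -20, -4).
Π_1: n·r = n·P gives 5x - 4y + 6z = 11.
sin θ = |n·v| / (|n||v|) = |-24| / (√77 · √672) = 0.10551.
θ ≈ 6.1°.

6.1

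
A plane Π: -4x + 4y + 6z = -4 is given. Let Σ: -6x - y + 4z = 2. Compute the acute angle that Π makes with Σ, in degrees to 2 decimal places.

42.87

cos θ = |n₁·n₂| / (|n₁||n₂|) = |44| / (√68 · √53).
θ = arccos(0.73293) ≈ 42.87°.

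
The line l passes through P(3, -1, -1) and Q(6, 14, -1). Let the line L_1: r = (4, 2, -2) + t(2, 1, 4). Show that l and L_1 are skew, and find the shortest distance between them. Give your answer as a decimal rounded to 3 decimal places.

A direction vector for l is Q − P = (3, 15, 0).
Common perpendicular direction n = (3, 15, 0) × (2, 1, 4) = (60, -12, -27).
With w = (4, 2, -2) − (3, -1, -1) = (1, 3, -1), w · n = 51.
Since n ≠ 0 the lines are not parallel, and w · n = 51 ≠ 0 so they do not intersect; hence they are skew.
Distance = |w · n| / |n| = |51| / √4473 ≈ 0.763.

0.763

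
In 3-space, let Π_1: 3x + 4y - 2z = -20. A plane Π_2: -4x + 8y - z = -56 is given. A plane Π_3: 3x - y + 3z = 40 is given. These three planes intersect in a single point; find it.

Solving the 3×3 linear system 3x + 4y - 2z = -20, -4x + 8y - z = -56, 3x - y + 3z = 40 (e.g. by elimination or Cramer's rule, determinant = 145) gives (4, -4, 8).

(4, -4, 8)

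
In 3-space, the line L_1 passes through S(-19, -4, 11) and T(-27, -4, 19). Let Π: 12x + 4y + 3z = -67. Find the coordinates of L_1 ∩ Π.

(-3, -4, -5)

A direction vector for L_1 is T − S = (-8, 0, 8).
Substitute r = (-19, -4, 11) + t(-8, 0, 8) into the plane: -211 + (-72)t = -67, so t = -2.
Intersection: (-19, -4, 11) + (-2)·(-8, 0, 8) = (-3, -4, -5).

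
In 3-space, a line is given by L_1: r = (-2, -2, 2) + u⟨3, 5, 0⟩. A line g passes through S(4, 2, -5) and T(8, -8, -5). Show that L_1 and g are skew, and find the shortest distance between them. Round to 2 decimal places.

A direction vector for g is T − S = (4, -10, 0).
Common perpendicular direction n = (3, 5, 0) × (4, -10, 0) = (0, 0, -50).
With w = (4, 2, -5) − (-2, -2, 2) = (6, 4, -7), w · n = 350.
Since n ≠ 0 the lines are not parallel, and w · n = 350 ≠ 0 so they do not intersect; hence they are skew.
Distance = |w · n| / |n| = |350| / √2500 ≈ 7.00.

7.00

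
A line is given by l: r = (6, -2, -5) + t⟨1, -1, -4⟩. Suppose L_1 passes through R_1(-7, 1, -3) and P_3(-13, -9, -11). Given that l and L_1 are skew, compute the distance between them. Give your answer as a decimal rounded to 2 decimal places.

A direction vector for L_1 is P_3 − R_1 = (-6, -10, -8).
Common perpendicular direction n = (1, -1, -4) × (-6, -10, -8) = (-32, 32, -16).
With w = (-7, 1, -3) − (6, -2, -5) = (-13, 3, 2), w · n = 480.
Distance = |w · n| / |n| = |480| / √2304 ≈ 10.00.

10.00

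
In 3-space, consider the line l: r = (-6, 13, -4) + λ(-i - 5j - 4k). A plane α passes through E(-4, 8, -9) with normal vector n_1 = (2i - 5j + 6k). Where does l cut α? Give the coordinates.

α: n_1·r = n_1·E gives 2x - 5y + 6z = -102.
Substitute r = (-6, 13, -4) + t(-1, -5, -4) into the plane: -101 + (-1)t = -102, so t = 1.
Intersection: (-6, 13, -4) + 1·(-1, -5, -4) = (-7, 8, -8).

(-7, 8, -8)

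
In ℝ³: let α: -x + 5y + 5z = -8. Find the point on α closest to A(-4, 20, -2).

(-2, 10, -12)

Foot = A − λn with λ = (n·A − d)/|n|² = (94 − (-8))/51 = 2.
Foot = (-4, 20, -2) − 2·(-1, 5, 5) = (-2, 10, -12).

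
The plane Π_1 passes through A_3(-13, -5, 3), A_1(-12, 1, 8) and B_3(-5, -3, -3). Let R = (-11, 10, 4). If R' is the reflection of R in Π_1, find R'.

(-3, 2, 12)

A_3A_1 = (1, 6, 5), A_3B_3 = (8, 2, -6); a normal to Π_1 is A_3A_1 × A_3B_3 = (-46, 46, -46).
Using A_3: Π_1 has equation -46x + 46y - 46z = 230.
λ = (n·R − d)/|n|² = (782 − 230)/6348 = 2/23.
Reflection = R − 2λn = (-11, 10, 4) − (4/23)·(-46, 46, -46) = (-3, 2, 12).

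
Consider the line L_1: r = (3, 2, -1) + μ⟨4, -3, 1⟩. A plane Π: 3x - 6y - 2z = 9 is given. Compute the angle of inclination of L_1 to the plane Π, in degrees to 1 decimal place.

51.7

sin θ = |n·v| / (|n||v|) = |28| / (√49 · √26) = 0.78446.
θ ≈ 51.7°.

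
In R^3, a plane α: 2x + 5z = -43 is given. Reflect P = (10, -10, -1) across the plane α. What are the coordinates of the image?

(2, -10, -21)

λ = (n·P − d)/|n|² = (15 − (-43))/29 = 2.
Reflection = P − 2λn = (10, -10, -1) − 4·(2, 0, 5) = (2, -10, -21).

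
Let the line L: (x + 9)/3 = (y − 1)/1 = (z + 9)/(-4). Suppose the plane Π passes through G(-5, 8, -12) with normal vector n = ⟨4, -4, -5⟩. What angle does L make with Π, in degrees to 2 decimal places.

46.66

L has direction (3, 1, -4) through (-9, 1, -9).
Π: n·r = n·G gives 4x - 4y - 5z = 8.
sin θ = |n·v| / (|n||v|) = |28| / (√57 · √26) = 0.72733.
θ ≈ 46.66°.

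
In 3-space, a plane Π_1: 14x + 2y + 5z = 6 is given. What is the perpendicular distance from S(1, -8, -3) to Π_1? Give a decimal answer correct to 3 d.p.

n·S − d = (14)·(1) + (2)·(-8) + (5)·(-3) − 6 = -23; |n| = √225.
Distance = |-23| / √225 = 23/√225 ≈ 1.533.

1.533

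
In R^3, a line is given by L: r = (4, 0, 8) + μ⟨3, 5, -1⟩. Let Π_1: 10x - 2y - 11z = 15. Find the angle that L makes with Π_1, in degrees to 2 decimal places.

20.45

sin θ = |n·v| / (|n||v|) = |31| / (√225 · √35) = 0.34933.
θ ≈ 20.45°.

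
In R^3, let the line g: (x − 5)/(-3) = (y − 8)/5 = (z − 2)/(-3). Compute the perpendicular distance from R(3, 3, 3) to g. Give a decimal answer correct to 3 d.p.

g has direction (-3, 5, -3) through (5, 8, 2).
Taking (5, 8, 2) on g with direction v = (-3, 5, -3): w = R − (5, 8, 2) = (-2, -5, 1), and w × v = (10, -9, -25).
Distance = |w × v| / |v| = √806 / √43 ≈ 4.329.

4.329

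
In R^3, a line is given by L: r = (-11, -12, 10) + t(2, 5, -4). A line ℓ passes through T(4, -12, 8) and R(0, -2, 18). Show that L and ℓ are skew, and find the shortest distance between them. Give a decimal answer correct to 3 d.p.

12.884

A direction vector for ℓ is R − T = (-4, 10, 10).
Common perpendicular direction n = (2, 5, -4) × (-4, 10, 10) = (90, -4, 40).
With w = (4, -12, 8) − (-11, -12, 10) = (15, 0, -2), w · n = 1270.
Since n ≠ 0 the lines are not parallel, and w · n = 1270 ≠ 0 so they do not intersect; hence they are skew.
Distance = |w · n| / |n| = |1270| / √9716 ≈ 12.884.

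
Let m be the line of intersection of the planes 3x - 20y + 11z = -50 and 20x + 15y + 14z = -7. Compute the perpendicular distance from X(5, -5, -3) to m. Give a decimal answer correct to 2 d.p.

Direction of m: (3, -20, 11) × (20, 15, 14) = (-445, 178, 445).
A point on m: solving the two plane equations with x = -4 gives (-4, 3, 2).
Taking (-4, 3, 2) on m with direction v = (-445, 178, 445): w = X − (-4, 3, 2) = (9, -8, -5), and w × v = (-2670, -1780, -1958).
Distance = |w × v| / |v| = √14131064 / √427734 ≈ 5.75.

5.75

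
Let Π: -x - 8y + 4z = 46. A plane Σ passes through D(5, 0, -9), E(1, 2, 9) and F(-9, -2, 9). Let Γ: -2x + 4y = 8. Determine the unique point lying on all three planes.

DE = (-4, 2, 18), DF = (-14, -2, 18); a normal to Σ is DE × DF = (72, -180, 36).
Using D: Σ has equation 72x - 180y + 36z = 36.
Solving the 3×3 linear system -x - 8y + 4z = 46, 72x - 180y + 36z = 36, -2x + 4y = 8 (e.g. by elimination or Cramer's rule, determinant = 432) gives (-6, -1, 8).

(-6, -1, 8)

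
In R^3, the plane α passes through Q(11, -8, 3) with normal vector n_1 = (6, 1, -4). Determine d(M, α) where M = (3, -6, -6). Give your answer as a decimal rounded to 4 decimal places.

α: n_1·r = n_1·Q gives 6x + y - 4z = 46.
n·M − d = (6)·(3) + (1)·(-6) + (-4)·(-6) − 46 = -10; |n| = √53.
Distance = |-10| / √53 = 10/√53 ≈ 1.3736.

1.3736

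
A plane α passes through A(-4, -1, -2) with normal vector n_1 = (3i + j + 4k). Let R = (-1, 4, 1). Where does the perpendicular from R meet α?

α: n_1·r = n_1·A gives 3x + y + 4z = -21.
Foot = R − λn with λ = (n·R − d)/|n|² = (5 − (-21))/26 = 1.
Foot = (-1, 4, 1) − 1·(3, 1, 4) = (-4, 3, -3).

(-4, 3, -3)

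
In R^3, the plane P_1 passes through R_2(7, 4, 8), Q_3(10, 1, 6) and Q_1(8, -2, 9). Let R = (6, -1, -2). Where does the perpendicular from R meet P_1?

(12, 1, 4)

R_2Q_3 = (3, -3, -2), R_2Q_1 = (1, -6, 1); a normal to P_1 is R_2Q_3 × R_2Q_1 = (-15, -5, -15).
Using R_2: P_1 has equation -15x - 5y - 15z = -245.
Foot = R − λn with λ = (n·R − d)/|n|² = (-55 − (-245))/475 = 2/5.
Foot = (6, -1, -2) − (2/5)·(-15, -5, -15) = (12, 1, 4).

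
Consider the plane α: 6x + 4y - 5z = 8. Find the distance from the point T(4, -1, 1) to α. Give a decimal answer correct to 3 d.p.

n·T − d = (6)·(4) + (4)·(-1) + (-5)·(1) − 8 = 7; |n| = √77.
Distance = |7| / √77 = 7/√77 ≈ 0.798.

0.798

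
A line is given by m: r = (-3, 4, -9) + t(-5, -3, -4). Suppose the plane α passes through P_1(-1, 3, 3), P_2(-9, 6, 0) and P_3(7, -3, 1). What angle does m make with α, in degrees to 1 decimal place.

P_1P_2 = (-8, 3, -3), P_1P_3 = (8, -6, -2); a normal to α is P_1P_2 × P_1P_3 = (-24, -40, 24).
Using P_1: α has equation -24x - 40y + 24z = -24.
sin θ = |n·v| / (|n||v|) = |144| / (√2752 · √50) = 0.38820.
θ ≈ 22.8°.

22.8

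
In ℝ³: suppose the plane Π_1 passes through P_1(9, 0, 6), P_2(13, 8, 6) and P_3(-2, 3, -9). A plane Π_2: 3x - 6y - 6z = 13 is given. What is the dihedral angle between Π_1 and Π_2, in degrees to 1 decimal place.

P_1P_2 = (4, 8, 0), P_1P_3 = (-11, 3, -15); a normal to Π_1 is P_1P_2 × P_1P_3 = (-120, 60, 100).
Using P_1: Π_1 has equation -120x + 60y + 100z = -480.
cos θ = |n₁·n₂| / (|n₁||n₂|) = |-1320| / (√28000 · √81).
θ = arccos(0.87650) ≈ 28.8°.

28.8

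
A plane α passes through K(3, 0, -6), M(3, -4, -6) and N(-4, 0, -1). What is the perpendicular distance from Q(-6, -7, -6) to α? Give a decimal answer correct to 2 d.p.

5.23

KM = (0, -4, 0), KN = (-7, 0, 5); a normal to α is KM × KN = (-20, 0, -28).
Using K: α has equation -20x - 28z = 108.
n·Q − d = (-20)·(-6) + (0)·(-7) + (-28)·(-6) − 108 = 180; |n| = √1184.
Distance = |180| / √1184 = 180/√1184 ≈ 5.23.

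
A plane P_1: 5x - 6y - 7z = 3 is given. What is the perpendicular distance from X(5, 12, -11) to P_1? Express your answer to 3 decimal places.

n·X − d = (5)·(5) + (-6)·(12) + (-7)·(-11) − 3 = 27; |n| = √110.
Distance = |27| / √110 = 27/√110 ≈ 2.574.

2.574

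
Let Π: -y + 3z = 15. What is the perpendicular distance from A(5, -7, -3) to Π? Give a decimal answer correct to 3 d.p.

n·A − d = (0)·(5) + (-1)·(-7) + (3)·(-3) − 15 = -17; |n| = √10.
Distance = |-17| / √10 = 17/√10 ≈ 5.376.

5.376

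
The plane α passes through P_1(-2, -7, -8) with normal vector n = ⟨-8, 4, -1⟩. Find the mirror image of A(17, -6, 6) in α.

α: n·r = n·P_1 gives -8x + 4y - z = -4.
λ = (n·A − d)/|n|² = (-166 − (-4))/81 = -2.
Reflection = A − 2λn = (17, -6, 6) − (-4)·(-8, 4, -1) = (-15, 10, 2).

(-15, 10, 2)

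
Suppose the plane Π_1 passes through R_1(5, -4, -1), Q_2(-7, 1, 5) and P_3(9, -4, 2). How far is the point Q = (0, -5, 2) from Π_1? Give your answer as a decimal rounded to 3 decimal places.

3.000

R_1Q_2 = (-12, 5, 6), R_1P_3 = (4, 0, 3); a normal to Π_1 is R_1Q_2 × R_1P_3 = (15, 60, -20).
Using R_1: Π_1 has equation 15x + 60y - 20z = -145.
n·Q − d = (15)·(0) + (60)·(-5) + (-20)·(2) − (-145) = -195; |n| = √4225.
Distance = |-195| / √4225 = 195/√4225 ≈ 3.000.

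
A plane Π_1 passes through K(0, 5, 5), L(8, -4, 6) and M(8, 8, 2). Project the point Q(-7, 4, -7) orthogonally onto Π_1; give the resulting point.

(-4, 8, 5)

KL = (8, -9, 1), KM = (8, 3, -3); a normal to Π_1 is KL × KM = (24, 32, 96).
Using K: Π_1 has equation 24x + 32y + 96z = 640.
Foot = Q − λn with λ = (n·Q − d)/|n|² = (-712 − 640)/10816 = -1/8.
Foot = (-7, 4, -7) − (-1/8)·(24, 32, 96) = (-4, 8, 5).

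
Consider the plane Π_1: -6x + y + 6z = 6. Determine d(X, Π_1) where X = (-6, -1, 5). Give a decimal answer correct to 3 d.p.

n·X − d = (-6)·(-6) + (1)·(-1) + (6)·(5) − 6 = 59; |n| = √73.
Distance = |59| / √73 = 59/√73 ≈ 6.905.

6.905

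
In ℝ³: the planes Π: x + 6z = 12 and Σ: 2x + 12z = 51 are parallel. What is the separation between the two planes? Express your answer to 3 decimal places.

2.219

Rescale Σ by 1/2: x + 6z = 51/2. Then distance = |12 − (51/2)| / √37 ≈ 2.219.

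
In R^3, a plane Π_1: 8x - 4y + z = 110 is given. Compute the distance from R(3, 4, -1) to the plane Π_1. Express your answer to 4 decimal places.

11.4444

n·R − d = (8)·(3) + (-4)·(4) + (1)·(-1) − 110 = -103; |n| = √81.
Distance = |-103| / √81 = 103/√81 ≈ 11.4444.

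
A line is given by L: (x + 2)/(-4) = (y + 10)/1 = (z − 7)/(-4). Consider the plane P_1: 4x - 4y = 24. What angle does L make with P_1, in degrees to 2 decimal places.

L has direction (-4, 1, -4) through (-2, -10, 7).
sin θ = |n·v| / (|n||v|) = |-20| / (√32 · √33) = 0.61546.
θ ≈ 37.99°.

37.99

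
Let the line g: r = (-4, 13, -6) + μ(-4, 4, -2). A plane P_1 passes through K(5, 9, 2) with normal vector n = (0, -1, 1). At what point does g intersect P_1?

P_1: n·r = n·K gives -y + z = -7.
Substitute r = (-4, 13, -6) + t(-4, 4, -2) into the plane: -19 + (-6)t = -7, so t = -2.
Intersection: (-4, 13, -6) + (-2)·(-4, 4, -2) = (4, 5, -2).

(4, 5, -2)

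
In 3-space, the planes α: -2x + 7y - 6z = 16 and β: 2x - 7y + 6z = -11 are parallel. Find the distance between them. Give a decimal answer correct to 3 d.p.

Rescale β by 1/(-1): -2x + 7y - 6z = 11. Then distance = |16 − 11| / √89 ≈ 0.530.

0.530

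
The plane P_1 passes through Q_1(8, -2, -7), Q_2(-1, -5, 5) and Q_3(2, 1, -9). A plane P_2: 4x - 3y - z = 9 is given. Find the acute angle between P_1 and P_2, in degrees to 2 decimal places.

68.64

Q_1Q_2 = (-9, -3, 12), Q_1Q_3 = (-6, 3, -2); a normal to P_1 is Q_1Q_2 × Q_1Q_3 = (-30, -90, -45).
Using Q_1: P_1 has equation -30x - 90y - 45z = 255.
cos θ = |n₁·n₂| / (|n₁||n₂|) = |195| / (√11025 · √26).
θ = arccos(0.36422) ≈ 68.64°.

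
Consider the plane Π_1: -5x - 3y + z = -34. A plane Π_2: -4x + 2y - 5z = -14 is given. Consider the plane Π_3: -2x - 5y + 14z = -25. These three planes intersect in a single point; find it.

Solving the 3×3 linear system -5x - 3y + z = -34, -4x + 2y - 5z = -14, -2x - 5y + 14z = -25 (e.g. by elimination or Cramer's rule, determinant = -189) gives (5, 3, 0).

(5, 3, 0)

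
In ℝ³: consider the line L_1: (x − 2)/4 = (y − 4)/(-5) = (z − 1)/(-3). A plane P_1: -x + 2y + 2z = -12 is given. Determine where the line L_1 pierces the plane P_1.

(6, -1, -2)

L_1 has direction (4, -5, -3) through (2, 4, 1).
Substitute r = (2, 4, 1) + t(4, -5, -3) into the plane: 8 + (-20)t = -12, so t = 1.
Intersection: (2, 4, 1) + 1·(4, -5, -3) = (6, -1, -2).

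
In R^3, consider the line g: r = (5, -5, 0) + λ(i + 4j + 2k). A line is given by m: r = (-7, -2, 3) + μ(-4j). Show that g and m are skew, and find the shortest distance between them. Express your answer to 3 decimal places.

12.075

Common perpendicular direction n = (1, 4, 2) × (0, -4, 0) = (8, 0, -4).
With w = (-7, -2, 3) − (5, -5, 0) = (-12, 3, 3), w · n = -108.
Since n ≠ 0 the lines are not parallel, and w · n = -108 ≠ 0 so they do not intersect; hence they are skew.
Distance = |w · n| / |n| = |-108| / √80 ≈ 12.075.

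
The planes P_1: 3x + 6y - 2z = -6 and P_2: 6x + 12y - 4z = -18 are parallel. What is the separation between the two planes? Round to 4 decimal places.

Rescale P_2 by 1/2: 3x + 6y - 2z = -9. Then distance = |-6 − (-9)| / √49 ≈ 0.4286.

0.4286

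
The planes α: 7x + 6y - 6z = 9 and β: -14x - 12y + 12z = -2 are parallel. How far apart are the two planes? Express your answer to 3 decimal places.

Rescale β by 1/(-2): 7x + 6y - 6z = 1. Then distance = |9 − 1| / √121 ≈ 0.727.

0.727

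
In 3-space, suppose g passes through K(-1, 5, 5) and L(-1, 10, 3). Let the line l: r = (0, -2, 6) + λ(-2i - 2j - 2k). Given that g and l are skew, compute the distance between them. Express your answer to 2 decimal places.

A direction vector for g is L − K = (0, 5, -2).
Common perpendicular direction n = (0, 5, -2) × (-2, -2, -2) = (-14, 4, 10).
With w = (0, -2, 6) − (-1, 5, 5) = (1, -7, 1), w · n = -32.
Distance = |w · n| / |n| = |-32| / √312 ≈ 1.81.

1.81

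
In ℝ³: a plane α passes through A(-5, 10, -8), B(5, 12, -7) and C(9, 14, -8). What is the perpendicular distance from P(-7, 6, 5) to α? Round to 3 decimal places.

AB = (10, 2, 1), AC = (14, 4, 0); a normal to α is AB × AC = (-4, 14, 12).
Using A: α has equation -4x + 14y + 12z = 64.
n·P − d = (-4)·(-7) + (14)·(6) + (12)·(5) − 64 = 108; |n| = √356.
Distance = |108| / √356 = 108/√356 ≈ 5.724.

5.724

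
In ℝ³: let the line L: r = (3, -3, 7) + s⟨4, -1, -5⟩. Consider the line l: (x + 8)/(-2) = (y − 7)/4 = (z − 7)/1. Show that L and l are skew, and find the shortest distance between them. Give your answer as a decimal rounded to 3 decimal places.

6.119

l has direction (-2, 4, 1) through (-8, 7, 7).
Common perpendicular direction n = (4, -1, -5) × (-2, 4, 1) = (19, 6, 14).
With w = (-8, 7, 7) − (3, -3, 7) = (-11, 10, 0), w · n = -149.
Since n ≠ 0 the lines are not parallel, and w · n = -149 ≠ 0 so they do not intersect; hence they are skew.
Distance = |w · n| / |n| = |-149| / √593 ≈ 6.119.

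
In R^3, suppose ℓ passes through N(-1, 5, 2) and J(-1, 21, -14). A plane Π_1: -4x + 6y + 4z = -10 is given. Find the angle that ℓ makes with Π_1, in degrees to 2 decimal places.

9.87

A direction vector for ℓ is J − N = (0, 16, -16).
sin θ = |n·v| / (|n||v|) = |32| / (√68 · √512) = 0.17150.
θ ≈ 9.87°.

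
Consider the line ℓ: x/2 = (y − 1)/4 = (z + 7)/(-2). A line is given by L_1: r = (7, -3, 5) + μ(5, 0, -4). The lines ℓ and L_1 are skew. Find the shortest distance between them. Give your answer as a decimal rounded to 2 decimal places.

13.39

ℓ has direction (2, 4, -2) through (0, 1, -7).
Common perpendicular direction n = (2, 4, -2) × (5, 0, -4) = (-16, -2, -20).
With w = (7, -3, 5) − (0, 1, -7) = (7, -4, 12), w · n = -344.
Distance = |w · n| / |n| = |-344| / √660 ≈ 13.39.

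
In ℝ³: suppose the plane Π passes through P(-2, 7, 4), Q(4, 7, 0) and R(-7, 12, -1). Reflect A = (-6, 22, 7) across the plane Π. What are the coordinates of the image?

PQ = (6, 0, -4), PR = (-5, 5, -5); a normal to Π is PQ × PR = (20, 50, 30).
Using P: Π has equation 20x + 50y + 30z = 430.
λ = (n·A − d)/|n|² = (1190 − 430)/3800 = 1/5.
Reflection = A − 2λn = (-6, 22, 7) − (2/5)·(20, 50, 30) = (-14, 2, -5).

(-14, 2, -5)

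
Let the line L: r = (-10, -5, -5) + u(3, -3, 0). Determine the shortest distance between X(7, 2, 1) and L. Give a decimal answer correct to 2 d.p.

Taking (-10, -5, -5) on L with direction v = (3, -3, 0): w = X − (-10, -5, -5) = (17, 7, 6), and w × v = (18, 18, -72).
Distance = |w × v| / |v| = √5832 / √18 ≈ 18.00.

18.00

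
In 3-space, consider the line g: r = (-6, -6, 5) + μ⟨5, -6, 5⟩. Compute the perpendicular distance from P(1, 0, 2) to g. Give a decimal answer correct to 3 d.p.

9.541

Taking (-6, -6, 5) on g with direction v = (5, -6, 5): w = P − (-6, -6, 5) = (7, 6, -3), and w × v = (12, -50, -72).
Distance = |w × v| / |v| = √7828 / √86 ≈ 9.541.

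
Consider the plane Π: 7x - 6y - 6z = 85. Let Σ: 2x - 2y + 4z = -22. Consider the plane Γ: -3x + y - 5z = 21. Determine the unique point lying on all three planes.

Solving the 3×3 linear system 7x - 6y - 6z = 85, 2x - 2y + 4z = -22, -3x + y - 5z = 21 (e.g. by elimination or Cramer's rule, determinant = 78) gives (7, 2, -8).

(7, 2, -8)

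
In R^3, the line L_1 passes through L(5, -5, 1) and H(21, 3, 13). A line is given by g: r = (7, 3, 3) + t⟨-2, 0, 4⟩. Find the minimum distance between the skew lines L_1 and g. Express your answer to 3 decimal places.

6.400

A direction vector for L_1 is H − L = (16, 8, 12).
Common perpendicular direction n = (16, 8, 12) × (-2, 0, 4) = (32, -88, 16).
With w = (7, 3, 3) − (5, -5, 1) = (2, 8, 2), w · n = -608.
Distance = |w · n| / |n| = |-608| / √9024 ≈ 6.400.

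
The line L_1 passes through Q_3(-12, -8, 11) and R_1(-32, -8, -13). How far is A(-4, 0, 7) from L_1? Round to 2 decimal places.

A direction vector for L_1 is R_1 − Q_3 = (-20, 0, -24).
Taking (-12, -8, 11) on L_1 with direction v = (-20, 0, -24): w = A − (-12, -8, 11) = (8, 8, -4), and w × v = (-192, 272, 160).
Distance = |w × v| / |v| = √136448 / √976 ≈ 11.82.

11.82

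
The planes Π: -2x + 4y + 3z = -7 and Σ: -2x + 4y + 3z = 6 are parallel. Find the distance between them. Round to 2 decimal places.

2.41

Same normal n = (-2, 4, 3) with |n| = √29; distance = |-7 − 6| / |n| = 13/√29 ≈ 2.41.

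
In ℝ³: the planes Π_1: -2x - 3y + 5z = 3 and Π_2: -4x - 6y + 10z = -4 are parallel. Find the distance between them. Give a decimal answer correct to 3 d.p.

Rescale Π_2 by 1/2: -2x - 3y + 5z = -2. Then distance = |3 − (-2)| / √38 ≈ 0.811.

0.811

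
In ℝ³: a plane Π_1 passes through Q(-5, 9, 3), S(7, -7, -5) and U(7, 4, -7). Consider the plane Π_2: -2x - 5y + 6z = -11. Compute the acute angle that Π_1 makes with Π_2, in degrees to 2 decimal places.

72.68

QS = (12, -16, -8), QU = (12, -5, -10); a normal to Π_1 is QS × QU = (120, 24, 132).
Using Q: Π_1 has equation 120x + 24y + 132z = 12.
cos θ = |n₁·n₂| / (|n₁||n₂|) = |432| / (√32400 · √65).
θ = arccos(0.29768) ≈ 72.68°.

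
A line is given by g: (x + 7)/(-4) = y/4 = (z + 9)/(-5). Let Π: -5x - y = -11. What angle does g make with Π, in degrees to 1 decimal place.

g has direction (-4, 4, -5) through (-7, 0, -9).
sin θ = |n·v| / (|n||v|) = |16| / (√26 · √57) = 0.41562.
θ ≈ 24.6°.

24.6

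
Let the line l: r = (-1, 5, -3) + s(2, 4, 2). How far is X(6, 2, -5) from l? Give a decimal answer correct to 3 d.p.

7.863

Taking (-1, 5, -3) on l with direction v = (2, 4, 2): w = X − (-1, 5, -3) = (7, -3, -2), and w × v = (2, -18, 34).
Distance = |w × v| / |v| = √1484 / √24 ≈ 7.863.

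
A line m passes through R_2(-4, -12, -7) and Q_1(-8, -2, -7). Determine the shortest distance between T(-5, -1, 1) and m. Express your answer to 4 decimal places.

A direction vector for m is Q_1 − R_2 = (-4, 10, 0).
Taking (-4, -12, -7) on m with direction v = (-4, 10, 0): w = T − (-4, -12, -7) = (-1, 11, 8), and w × v = (-80, -32, 34).
Distance = |w × v| / |v| = √8580 / √116 ≈ 8.6003.

8.6003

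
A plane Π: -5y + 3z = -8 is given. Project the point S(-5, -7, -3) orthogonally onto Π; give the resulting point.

(-5, -2, -6)

Foot = S − λn with λ = (n·S − d)/|n|² = (26 − (-8))/34 = 1.
Foot = (-5, -7, -3) − 1·(0, -5, 3) = (-5, -2, -6).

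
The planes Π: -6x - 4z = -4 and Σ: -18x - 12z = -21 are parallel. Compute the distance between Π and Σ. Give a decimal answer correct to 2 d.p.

0.42

Rescale Σ by 1/3: -6x - 4z = -7. Then distance = |-4 − (-7)| / √52 ≈ 0.42.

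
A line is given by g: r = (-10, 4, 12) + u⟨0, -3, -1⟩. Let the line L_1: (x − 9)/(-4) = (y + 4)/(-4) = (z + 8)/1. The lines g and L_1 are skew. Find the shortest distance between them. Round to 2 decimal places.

L_1 has direction (-4, -4, 1) through (9, -4, -8).
Common perpendicular direction n = (0, -3, -1) × (-4, -4, 1) = (-7, 4, -12).
With w = (9, -4, -8) − (-10, 4, 12) = (19, -8, -20), w · n = 75.
Distance = |w · n| / |n| = |75| / √209 ≈ 5.19.

5.19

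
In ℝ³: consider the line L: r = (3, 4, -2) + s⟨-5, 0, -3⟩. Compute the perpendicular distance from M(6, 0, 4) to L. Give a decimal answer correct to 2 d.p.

Taking (3, 4, -2) on L with direction v = (-5, 0, -3): w = M − (3, 4, -2) = (3, -4, 6), and w × v = (12, -21, -20).
Distance = |w × v| / |v| = √985 / √34 ≈ 5.38.

5.38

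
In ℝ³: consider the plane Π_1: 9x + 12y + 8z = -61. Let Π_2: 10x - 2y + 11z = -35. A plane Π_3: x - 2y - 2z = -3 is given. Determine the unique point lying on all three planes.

Solving the 3×3 linear system 9x + 12y + 8z = -61, 10x - 2y + 11z = -35, x - 2y - 2z = -3 (e.g. by elimination or Cramer's rule, determinant = 462) gives (-5, -2, 1).

(-5, -2, 1)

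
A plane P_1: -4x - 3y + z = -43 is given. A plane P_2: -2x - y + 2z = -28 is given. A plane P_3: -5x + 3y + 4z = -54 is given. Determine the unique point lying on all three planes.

Solving the 3×3 linear system -4x - 3y + z = -43, -2x - y + 2z = -28, -5x + 3y + 4z = -54 (e.g. by elimination or Cramer's rule, determinant = 35) gives (8, 2, -5).

(8, 2, -5)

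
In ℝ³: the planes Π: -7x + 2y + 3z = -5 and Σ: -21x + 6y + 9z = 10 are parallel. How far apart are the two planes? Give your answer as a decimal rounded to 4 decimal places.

1.0583

Rescale Σ by 1/3: -7x + 2y + 3z = 10/3. Then distance = |-5 − (10/3)| / √62 ≈ 1.0583.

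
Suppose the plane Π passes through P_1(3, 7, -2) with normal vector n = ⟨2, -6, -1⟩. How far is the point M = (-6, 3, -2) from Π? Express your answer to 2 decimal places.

Π: n·r = n·P_1 gives 2x - 6y - z = -34.
n·M − d = (2)·(-6) + (-6)·(3) + (-1)·(-2) − (-34) = 6; |n| = √41.
Distance = |6| / √41 = 6/√41 ≈ 0.94.

0.94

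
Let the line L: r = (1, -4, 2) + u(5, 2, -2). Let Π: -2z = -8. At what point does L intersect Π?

Substitute r = (1, -4, 2) + t(5, 2, -2) into the plane: -4 + 4t = -8, so t = -1.
Intersection: (1, -4, 2) + (-1)·(5, 2, -2) = (-4, -6, 4).

(-4, -6, 4)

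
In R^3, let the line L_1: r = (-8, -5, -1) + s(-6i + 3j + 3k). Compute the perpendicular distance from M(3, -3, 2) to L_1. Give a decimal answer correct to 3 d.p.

Taking (-8, -5, -1) on L_1 with direction v = (-6, 3, 3): w = M − (-8, -5, -1) = (11, 2, 3), and w × v = (-3, -51, 45).
Distance = |w × v| / |v| = √4635 / √54 ≈ 9.265.

9.265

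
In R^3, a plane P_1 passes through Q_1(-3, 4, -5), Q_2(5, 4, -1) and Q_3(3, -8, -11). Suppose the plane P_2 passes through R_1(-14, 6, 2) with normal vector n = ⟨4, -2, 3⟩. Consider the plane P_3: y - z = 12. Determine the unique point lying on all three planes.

(-8, 6, -6)

Q_1Q_2 = (8, 0, 4), Q_1Q_3 = (6, -12, -6); a normal to P_1 is Q_1Q_2 × Q_1Q_3 = (48, 72, -96).
Using Q_1: P_1 has equation 48x + 72y - 96z = 624.
P_2: n·r = n·R_1 gives 4x - 2y + 3z = -62.
Solving the 3×3 linear system 48x + 72y - 96z = 624, 4x - 2y + 3z = -62, y - z = 12 (e.g. by elimination or Cramer's rule, determinant = -144) gives (-8, 6, -6).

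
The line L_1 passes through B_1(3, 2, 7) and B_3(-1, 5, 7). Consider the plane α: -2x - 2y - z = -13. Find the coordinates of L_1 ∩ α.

(-5, 8, 7)

A direction vector for L_1 is B_3 − B_1 = (-4, 3, 0).
Substitute r = (3, 2, 7) + t(-4, 3, 0) into the plane: -17 + 2t = -13, so t = 2.
Intersection: (3, 2, 7) + 2·(-4, 3, 0) = (-5, 8, 7).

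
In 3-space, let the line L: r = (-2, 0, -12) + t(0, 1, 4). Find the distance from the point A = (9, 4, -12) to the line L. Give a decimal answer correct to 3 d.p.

11.664

Taking (-2, 0, -12) on L with direction v = (0, 1, 4): w = A − (-2, 0, -12) = (11, 4, 0), and w × v = (16, -44, 11).
Distance = |w × v| / |v| = √2313 / √17 ≈ 11.664.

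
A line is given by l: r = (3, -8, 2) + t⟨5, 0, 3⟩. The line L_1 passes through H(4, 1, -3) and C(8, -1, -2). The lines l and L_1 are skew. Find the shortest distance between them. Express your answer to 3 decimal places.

8.749

A direction vector for L_1 is C − H = (4, -2, 1).
Common perpendicular direction n = (5, 0, 3) × (4, -2, 1) = (6, 7, -10).
With w = (4, 1, -3) − (3, -8, 2) = (1, 9, -5), w · n = 119.
Distance = |w · n| / |n| = |119| / √185 ≈ 8.749.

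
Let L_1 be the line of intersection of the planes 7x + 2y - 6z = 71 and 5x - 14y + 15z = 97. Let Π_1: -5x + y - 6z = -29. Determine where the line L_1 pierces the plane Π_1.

Direction of L_1: (7, 2, -6) × (5, -14, 15) = (-54, -135, -108).
A point on L_1: solving the two plane equations with x = 11 gives (11, -3, 0).
Substitute r = (11, -3, 0) + t(-54, -135, -108) into the plane: -58 + 783t = -29, so t = 1/27.
Intersection: (11, -3, 0) + (1/27)·(-54, -135, -108) = (9, -8, -4).

(9, -8, -4)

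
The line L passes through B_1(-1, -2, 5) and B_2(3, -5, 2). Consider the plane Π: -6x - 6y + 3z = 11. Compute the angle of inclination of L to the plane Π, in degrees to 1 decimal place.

A direction vector for L is B_2 − B_1 = (4, -3, -3).
sin θ = |n·v| / (|n||v|) = |-15| / (√81 · √34) = 0.28583.
θ ≈ 16.6°.

16.6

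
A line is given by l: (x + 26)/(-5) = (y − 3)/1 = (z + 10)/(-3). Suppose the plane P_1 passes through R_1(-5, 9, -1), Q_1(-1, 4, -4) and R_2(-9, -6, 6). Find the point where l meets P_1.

(-6, -1, 2)

l has direction (-5, 1, -3) through (-26, 3, -10).
R_1Q_1 = (4, -5, -3), R_1R_2 = (-4, -15, 7); a normal to P_1 is R_1Q_1 × R_1R_2 = (-80, -16, -80).
Using R_1: P_1 has equation -80x - 16y - 80z = 336.
Substitute r = (-26, 3, -10) + t(-5, 1, -3) into the plane: 2832 + 624t = 336, so t = -4.
Intersection: (-26, 3, -10) + (-4)·(-5, 1, -3) = (-6, -1, 2).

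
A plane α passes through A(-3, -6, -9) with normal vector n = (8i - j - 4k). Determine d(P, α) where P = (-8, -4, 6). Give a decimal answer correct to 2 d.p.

α: n·r = n·A gives 8x - y - 4z = 18.
n·P − d = (8)·(-8) + (-1)·(-4) + (-4)·(6) − 18 = -102; |n| = √81.
Distance = |-102| / √81 = 102/√81 ≈ 11.33.

11.33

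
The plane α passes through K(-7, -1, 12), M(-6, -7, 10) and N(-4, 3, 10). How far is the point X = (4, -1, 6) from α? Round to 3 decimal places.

2.933

KM = (1, -6, -2), KN = (3, 4, -2); a normal to α is KM × KN = (20, -4, 22).
Using K: α has equation 20x - 4y + 22z = 128.
n·X − d = (20)·(4) + (-4)·(-1) + (22)·(6) − 128 = 88; |n| = √900.
Distance = |88| / √900 = 88/√900 ≈ 2.933.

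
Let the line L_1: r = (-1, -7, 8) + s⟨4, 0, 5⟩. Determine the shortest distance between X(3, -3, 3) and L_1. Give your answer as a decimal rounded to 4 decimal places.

7.4178

Taking (-1, -7, 8) on L_1 with direction v = (4, 0, 5): w = X − (-1, -7, 8) = (4, 4, -5), and w × v = (20, -40, -16).
Distance = |w × v| / |v| = √2256 / √41 ≈ 7.4178.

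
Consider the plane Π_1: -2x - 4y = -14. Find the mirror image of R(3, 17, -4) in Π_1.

(-9, -7, -4)

λ = (n·R − d)/|n|² = (-74 − (-14))/20 = -3.
Reflection = R − 2λn = (3, 17, -4) − (-6)·(-2, -4, 0) = (-9, -7, -4).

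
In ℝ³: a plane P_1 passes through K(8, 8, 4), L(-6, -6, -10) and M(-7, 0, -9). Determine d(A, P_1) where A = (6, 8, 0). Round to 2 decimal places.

2.04

KL = (-14, -14, -14), KM = (-15, -8, -13); a normal to P_1 is KL × KM = (70, 28, -98).
Using K: P_1 has equation 70x + 28y - 98z = 392.
n·A − d = (70)·(6) + (28)·(8) + (-98)·(0) − 392 = 252; |n| = √15288.
Distance = |252| / √15288 = 252/√15288 ≈ 2.04.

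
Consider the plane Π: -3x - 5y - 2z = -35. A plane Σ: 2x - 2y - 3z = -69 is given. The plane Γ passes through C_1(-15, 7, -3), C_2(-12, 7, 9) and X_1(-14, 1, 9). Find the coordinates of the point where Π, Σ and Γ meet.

(-11, 10, 9)

C_1C_2 = (3, 0, 12), C_1X_1 = (1, -6, 12); a normal to Γ is C_1C_2 × C_1X_1 = (72, -24, -18).
Using C_1: Γ has equation 72x - 24y - 18z = -1194.
Solving the 3×3 linear system -3x - 5y - 2z = -35, 2x - 2y - 3z = -69, 72x - 24y - 18z = -1194 (e.g. by elimination or Cramer's rule, determinant = 816) gives (-11, 10, 9).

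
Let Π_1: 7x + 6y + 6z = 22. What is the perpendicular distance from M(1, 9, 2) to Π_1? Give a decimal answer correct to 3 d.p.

4.636

n·M − d = (7)·(1) + (6)·(9) + (6)·(2) − 22 = 51; |n| = √121.
Distance = |51| / √121 = 51/√121 ≈ 4.636.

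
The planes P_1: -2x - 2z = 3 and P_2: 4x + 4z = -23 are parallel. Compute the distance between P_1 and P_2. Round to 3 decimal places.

Rescale P_2 by 1/(-2): -2x - 2z = 23/2. Then distance = |3 − (23/2)| / √8 ≈ 3.005.

3.005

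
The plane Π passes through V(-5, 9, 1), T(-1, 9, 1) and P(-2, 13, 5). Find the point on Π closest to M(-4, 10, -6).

(-4, 6, -2)

VT = (4, 0, 0), VP = (3, 4, 4); a normal to Π is VT × VP = (0, -16, 16).
Using V: Π has equation -16y + 16z = -128.
Foot = M − λn with λ = (n·M − d)/|n|² = (-256 − (-128))/512 = -1/4.
Foot = (-4, 10, -6) − (-1/4)·(0, -16, 16) = (-4, 6, -2).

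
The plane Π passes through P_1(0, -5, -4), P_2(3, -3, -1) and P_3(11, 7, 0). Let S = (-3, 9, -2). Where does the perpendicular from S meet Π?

P_1P_2 = (3, 2, 3), P_1P_3 = (11, 12, 4); a normal to Π is P_1P_2 × P_1P_3 = (-28, 21, 14).
Using P_1: Π has equation -28x + 21y + 14z = -161.
Foot = S − λn with λ = (n·S − d)/|n|² = (245 − (-161))/1421 = 2/7.
Foot = (-3, 9, -2) − (2/7)·(-28, 21, 14) = (5, 3, -6).

(5, 3, -6)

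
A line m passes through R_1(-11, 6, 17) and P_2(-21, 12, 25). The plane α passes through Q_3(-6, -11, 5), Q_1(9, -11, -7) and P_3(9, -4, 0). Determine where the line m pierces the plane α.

(4, -3, 5)

A direction vector for m is P_2 − R_1 = (-10, 6, 8).
Q_3Q_1 = (15, 0, -12), Q_3P_3 = (15, 7, -5); a normal to α is Q_3Q_1 × Q_3P_3 = (84, -105, 105).
Using Q_3: α has equation 84x - 105y + 105z = 1176.
Substitute r = (-11, 6, 17) + t(-10, 6, 8) into the plane: 231 + (-630)t = 1176, so t = -3/2.
Intersection: (-11, 6, 17) + (-3/2)·(-10, 6, 8) = (4, -3, 5).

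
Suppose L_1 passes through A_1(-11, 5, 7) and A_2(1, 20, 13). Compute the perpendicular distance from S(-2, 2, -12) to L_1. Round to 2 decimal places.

21.09

A direction vector for L_1 is A_2 − A_1 = (12, 15, 6).
Taking (-11, 5, 7) on L_1 with direction v = (12, 15, 6): w = S − (-11, 5, 7) = (9, -3, -19), and w × v = (267, -282, 171).
Distance = |w × v| / |v| = √180054 / √405 ≈ 21.09.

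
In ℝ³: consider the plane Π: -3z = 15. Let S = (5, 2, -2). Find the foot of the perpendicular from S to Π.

(5, 2, -5)

Foot = S − λn with λ = (n·S − d)/|n|² = (6 − 15)/9 = -1.
Foot = (5, 2, -2) − (-1)·(0, 0, -3) = (5, 2, -5).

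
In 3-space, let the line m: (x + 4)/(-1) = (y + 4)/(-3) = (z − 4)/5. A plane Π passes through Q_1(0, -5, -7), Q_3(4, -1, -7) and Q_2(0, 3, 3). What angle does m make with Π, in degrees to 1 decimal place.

m has direction (-1, -3, 5) through (-4, -4, 4).
Q_1Q_3 = (4, 4, 0), Q_1Q_2 = (0, 8, 10); a normal to Π is Q_1Q_3 × Q_1Q_2 = (40, -40, 32).
Using Q_1: Π has equation 40x - 40y + 32z = -24.
sin θ = |n·v| / (|n||v|) = |240| / (√4224 · √35) = 0.62419.
θ ≈ 38.6°.

38.6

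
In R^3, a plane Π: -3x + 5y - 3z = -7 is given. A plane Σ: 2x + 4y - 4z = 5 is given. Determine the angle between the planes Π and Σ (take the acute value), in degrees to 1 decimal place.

cos θ = |n₁·n₂| / (|n₁||n₂|) = |26| / (√43 · √36).
θ = arccos(0.66083) ≈ 48.6°.

48.6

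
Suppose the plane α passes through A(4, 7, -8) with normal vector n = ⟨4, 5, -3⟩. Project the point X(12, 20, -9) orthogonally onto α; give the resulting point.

α: n·r = n·A gives 4x + 5y - 3z = 75.
Foot = X − λn with λ = (n·X − d)/|n|² = (175 − 75)/50 = 2.
Foot = (12, 20, -9) − 2·(4, 5, -3) = (4, 10, -3).

(4, 10, -3)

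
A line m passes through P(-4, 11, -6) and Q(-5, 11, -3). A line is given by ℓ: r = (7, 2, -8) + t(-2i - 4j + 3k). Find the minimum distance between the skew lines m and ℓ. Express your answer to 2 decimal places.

11.62

A direction vector for m is Q − P = (-1, 0, 3).
Common perpendicular direction n = (-1, 0, 3) × (-2, -4, 3) = (12, -3, 4).
With w = (7, 2, -8) − (-4, 11, -6) = (11, -9, -2), w · n = 151.
Distance = |w · n| / |n| = |151| / √169 ≈ 11.62.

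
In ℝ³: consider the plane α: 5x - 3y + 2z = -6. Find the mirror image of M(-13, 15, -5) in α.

λ = (n·M − d)/|n|² = (-120 − (-6))/38 = -3.
Reflection = M − 2λn = (-13, 15, -5) − (-6)·(5, -3, 2) = (17, -3, 7).

(17, -3, 7)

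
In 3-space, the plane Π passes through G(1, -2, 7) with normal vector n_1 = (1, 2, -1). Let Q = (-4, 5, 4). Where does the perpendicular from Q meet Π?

Π: n_1·r = n_1·G gives x + 2y - z = -10.
Foot = Q − λn with λ = (n·Q − d)/|n|² = (2 − (-10))/6 = 2.
Foot = (-4, 5, 4) − 2·(1, 2, -1) = (-6, 1, 6).

(-6, 1, 6)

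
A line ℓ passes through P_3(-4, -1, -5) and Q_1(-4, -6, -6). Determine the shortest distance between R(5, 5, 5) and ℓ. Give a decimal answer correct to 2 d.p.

12.47

A direction vector for ℓ is Q_1 − P_3 = (0, -5, -1).
Taking (-4, -1, -5) on ℓ with direction v = (0, -5, -1): w = R − (-4, -1, -5) = (9, 6, 10), and w × v = (44, 9, -45).
Distance = |w × v| / |v| = √4042 / √26 ≈ 12.47.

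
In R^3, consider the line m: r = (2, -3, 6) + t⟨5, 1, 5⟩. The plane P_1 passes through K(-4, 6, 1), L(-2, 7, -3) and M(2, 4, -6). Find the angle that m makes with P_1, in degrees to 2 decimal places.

66.49

KL = (2, 1, -4), KM = (6, -2, -7); a normal to P_1 is KL × KM = (-15, -10, -10).
Using K: P_1 has equation -15x - 10y - 10z = -10.
sin θ = |n·v| / (|n||v|) = |-135| / (√425 · √51) = 0.91697.
θ ≈ 66.49°.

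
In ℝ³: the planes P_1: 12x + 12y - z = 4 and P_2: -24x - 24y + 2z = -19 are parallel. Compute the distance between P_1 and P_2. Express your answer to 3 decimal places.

0.324

Rescale P_2 by 1/(-2): 12x + 12y - z = 19/2. Then distance = |4 − (19/2)| / √289 ≈ 0.324.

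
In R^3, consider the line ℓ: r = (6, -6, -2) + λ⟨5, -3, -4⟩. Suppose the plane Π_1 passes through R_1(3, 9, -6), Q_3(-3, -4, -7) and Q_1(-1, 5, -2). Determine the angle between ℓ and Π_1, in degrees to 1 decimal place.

31.3

R_1Q_3 = (-6, -13, -1), R_1Q_1 = (-4, -4, 4); a normal to Π_1 is R_1Q_3 × R_1Q_1 = (-56, 28, -28).
Using R_1: Π_1 has equation -56x + 28y - 28z = 252.
sin θ = |n·v| / (|n||v|) = |-252| / (√4704 · √50) = 0.51962.
θ ≈ 31.3°.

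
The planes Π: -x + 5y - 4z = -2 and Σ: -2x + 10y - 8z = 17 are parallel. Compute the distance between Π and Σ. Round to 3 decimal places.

1.620

Rescale Σ by 1/2: -x + 5y - 4z = 17/2. Then distance = |-2 − (17/2)| / √42 ≈ 1.620.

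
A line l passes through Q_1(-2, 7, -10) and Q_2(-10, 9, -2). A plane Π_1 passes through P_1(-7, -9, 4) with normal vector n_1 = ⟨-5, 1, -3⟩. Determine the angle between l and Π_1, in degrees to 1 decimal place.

15.4

A direction vector for l is Q_2 − Q_1 = (-8, 2, 8).
Π_1: n_1·r = n_1·P_1 gives -5x + y - 3z = 14.
sin θ = |n·v| / (|n||v|) = |18| / (√35 · √132) = 0.26482.
θ ≈ 15.4°.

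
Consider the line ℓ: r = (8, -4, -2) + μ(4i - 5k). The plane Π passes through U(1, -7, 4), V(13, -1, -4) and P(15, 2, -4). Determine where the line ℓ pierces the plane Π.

(4, -4, 3)

UV = (12, 6, -8), UP = (14, 9, -8); a normal to Π is UV × UP = (24, -16, 24).
Using U: Π has equation 24x - 16y + 24z = 232.
Substitute r = (8, -4, -2) + t(4, 0, -5) into the plane: 208 + (-24)t = 232, so t = -1.
Intersection: (8, -4, -2) + (-1)·(4, 0, -5) = (4, -4, 3).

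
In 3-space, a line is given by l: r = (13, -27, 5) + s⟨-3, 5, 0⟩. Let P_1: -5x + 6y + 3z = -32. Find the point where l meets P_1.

Substitute r = (13, -27, 5) + t(-3, 5, 0) into the plane: -212 + 45t = -32, so t = 4.
Intersection: (13, -27, 5) + 4·(-3, 5, 0) = (1, -7, 5).

(1, -7, 5)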